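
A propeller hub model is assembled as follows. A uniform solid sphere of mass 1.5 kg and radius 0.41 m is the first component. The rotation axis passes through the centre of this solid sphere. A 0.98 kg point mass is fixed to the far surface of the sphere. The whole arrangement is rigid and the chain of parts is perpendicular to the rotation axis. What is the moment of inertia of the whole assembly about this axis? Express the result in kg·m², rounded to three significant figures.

Solid sphere: I_cm = (2/5)MR² = (2/5)(1.5)(0.41)² = 0.10086 kg·m²; axis through the centre, so I = 0.10086 kg·m².
Point mass: I_cm = 0; centre at d = 0.41 m, so I = I_cm + Md² gives I = 0 + (0.98)(0.41)² = 0.16474 kg·m².
Total I = 0.10086 + 0.16474 = 0.2656 kg·m².

0.266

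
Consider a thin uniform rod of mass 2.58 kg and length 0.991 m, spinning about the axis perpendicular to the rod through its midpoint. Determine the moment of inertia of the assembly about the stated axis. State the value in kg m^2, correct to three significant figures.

I_cm = (1/12)ML² = (1/12)(2.58)(0.991)² = 0.21115 kg m^2; axis through the centre, so I = 0.21115 kg m^2.

0.211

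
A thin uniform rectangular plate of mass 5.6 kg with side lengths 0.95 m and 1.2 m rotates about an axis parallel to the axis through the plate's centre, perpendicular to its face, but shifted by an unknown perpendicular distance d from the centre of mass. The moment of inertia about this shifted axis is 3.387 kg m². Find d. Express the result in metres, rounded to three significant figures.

0.640

About the centre-of-mass axis, I_cm = (1/12)M(a²+b²) = (1/12)(5.6)[(0.95)² + (1.2)²] = 1.0932 kg m².
Parallel axis theorem: I = I_cm + Md², so Md² = 3.387 − 1.0932 = 2.2938 kg m².
d = √(2.2938 / 5.6) = 0.64001 m.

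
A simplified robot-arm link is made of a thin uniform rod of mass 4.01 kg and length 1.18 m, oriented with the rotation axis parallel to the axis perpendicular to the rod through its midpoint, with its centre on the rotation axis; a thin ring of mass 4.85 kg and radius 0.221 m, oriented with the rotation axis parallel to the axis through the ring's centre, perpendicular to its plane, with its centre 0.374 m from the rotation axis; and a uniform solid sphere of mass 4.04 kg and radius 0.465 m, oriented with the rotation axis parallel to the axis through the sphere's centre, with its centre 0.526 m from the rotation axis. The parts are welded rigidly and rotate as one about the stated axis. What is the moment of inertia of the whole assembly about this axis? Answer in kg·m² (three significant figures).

Thin rod: I_cm = (1/12)ML² = (1/12)(4.01)(1.18)² = 0.46529 kg·m²; axis through the centre, so I = 0.46529 kg·m².
Thin ring: I_cm = MR² = (4.85)(0.221)² = 0.23688 kg·m²; centre at d = 0.374 m, so I = I_cm + Md² gives I = 0.23688 + (4.85)(0.374)² = 0.91528 kg·m².
Solid sphere: I_cm = (2/5)MR² = (2/5)(4.04)(0.465)² = 0.34942 kg·m²; centre at d = 0.526 m, so I = I_cm + Md² gives I = 0.34942 + (4.04)(0.526)² = 1.4672 kg·m².
Total I = 0.46529 + 0.91528 + 1.4672 = 2.8478 kg·m².

2.85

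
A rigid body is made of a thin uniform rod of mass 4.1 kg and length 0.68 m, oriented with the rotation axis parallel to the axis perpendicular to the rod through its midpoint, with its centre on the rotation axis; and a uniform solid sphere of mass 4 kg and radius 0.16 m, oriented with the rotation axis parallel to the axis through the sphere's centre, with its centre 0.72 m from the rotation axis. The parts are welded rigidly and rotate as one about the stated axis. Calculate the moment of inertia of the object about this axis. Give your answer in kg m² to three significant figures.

2.27

Thin rod: I_cm = (1/12)ML² = (1/12)(4.1)(0.68)² = 0.15799 kg m²; axis through the centre, so I = 0.15799 kg m².
Solid sphere: I_cm = (2/5)MR² = (2/5)(4)(0.16)² = 0.04096 kg m²; centre at d = 0.72 m, so the parallel axis theorem gives I = 0.04096 + (4)(0.72)² = 2.1146 kg m².
Total I = 0.15799 + 2.1146 = 2.2725 kg m².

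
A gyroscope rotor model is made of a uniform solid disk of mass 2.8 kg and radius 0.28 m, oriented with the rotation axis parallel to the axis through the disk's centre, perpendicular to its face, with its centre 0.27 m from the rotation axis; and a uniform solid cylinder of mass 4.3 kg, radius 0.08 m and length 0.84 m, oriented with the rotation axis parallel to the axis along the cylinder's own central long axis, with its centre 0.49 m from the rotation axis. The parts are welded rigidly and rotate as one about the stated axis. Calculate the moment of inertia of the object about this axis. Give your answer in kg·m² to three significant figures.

Solid disk: I_cm = (1/2)MR² = (1/2)(2.8)(0.28)² = 0.10976 kg·m²; centre at d = 0.27 m, so the parallel axis theorem gives I = 0.10976 + (2.8)(0.27)² = 0.31388 kg·m².
Solid cylinder: I_cm = (1/2)MR² = (1/2)(4.3)(0.08)² = 0.01376 kg·m²; centre at d = 0.49 m, so the parallel axis theorem gives I = 0.01376 + (4.3)(0.49)² = 1.0462 kg·m².
Total I = 0.31388 + 1.0462 = 1.3601 kg·m².

1.36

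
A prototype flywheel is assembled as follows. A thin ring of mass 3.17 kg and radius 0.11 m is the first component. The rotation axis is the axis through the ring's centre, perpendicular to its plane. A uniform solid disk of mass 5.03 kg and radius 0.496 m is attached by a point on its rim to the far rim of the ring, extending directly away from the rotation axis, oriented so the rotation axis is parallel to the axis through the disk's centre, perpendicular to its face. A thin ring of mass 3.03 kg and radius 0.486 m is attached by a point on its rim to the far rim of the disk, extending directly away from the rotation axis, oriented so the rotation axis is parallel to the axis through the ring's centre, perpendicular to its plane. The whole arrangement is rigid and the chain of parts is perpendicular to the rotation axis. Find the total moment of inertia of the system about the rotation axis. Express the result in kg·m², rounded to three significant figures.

10.9

Thin ring: I_cm = MR² = (3.17)(0.11)² = 0.038357 kg·m²; axis through the centre, so I = 0.038357 kg·m².
Solid disk: I_cm = (1/2)MR² = (1/2)(5.03)(0.496)² = 0.61873 kg·m²; centre at d = 0.11 + 0.496 = 0.606 m, so I = I_cm + Md² gives I = 0.61873 + (5.03)(0.606)² = 2.4659 kg·m².
Thin ring: I_cm = MR² = (3.03)(0.486)² = 0.71567 kg·m²; centre at d = 0.11 + 0.496 + 0.496 + 0.486 = 1.588 m, so I = I_cm + Md² gives I = 0.71567 + (3.03)(1.588)² = 8.3566 kg·m².
Total I = 0.038357 + 2.4659 + 8.3566 = 10.861 kg·m².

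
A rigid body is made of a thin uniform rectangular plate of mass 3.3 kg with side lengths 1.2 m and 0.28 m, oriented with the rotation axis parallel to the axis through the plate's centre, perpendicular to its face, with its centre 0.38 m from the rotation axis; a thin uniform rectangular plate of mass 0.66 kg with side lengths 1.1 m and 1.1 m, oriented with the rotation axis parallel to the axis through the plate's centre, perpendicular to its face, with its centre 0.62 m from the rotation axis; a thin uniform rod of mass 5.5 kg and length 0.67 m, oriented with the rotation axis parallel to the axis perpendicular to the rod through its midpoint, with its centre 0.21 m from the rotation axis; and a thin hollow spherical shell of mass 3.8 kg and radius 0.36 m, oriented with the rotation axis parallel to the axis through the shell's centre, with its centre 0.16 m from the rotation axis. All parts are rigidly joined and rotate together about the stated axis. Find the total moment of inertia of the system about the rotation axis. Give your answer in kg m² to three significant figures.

2.15

Rectangular plate: I_cm = (1/12)M(a²+b²) = (1/12)(3.3)[(1.2)² + (0.28)²] = 0.41756 kg m²; centre at d = 0.38 m, so I = I_cm + Md² gives I = 0.41756 + (3.3)(0.38)² = 0.89408 kg m².
Rectangular plate: I_cm = (1/12)M(a²+b²) = (1/12)(0.66)[(1.1)² + (1.1)²] = 0.1331 kg m²; centre at d = 0.62 m, so I = I_cm + Md² gives I = 0.1331 + (0.66)(0.62)² = 0.3868 kg m².
Thin rod: I_cm = (1/12)ML² = (1/12)(5.5)(0.67)² = 0.20575 kg m²; centre at d = 0.21 m, so I = I_cm + Md² gives I = 0.20575 + (5.5)(0.21)² = 0.4483 kg m².
Spherical shell: I_cm = (2/3)MR² = (2/3)(3.8)(0.36)² = 0.32832 kg m²; centre at d = 0.16 m, so I = I_cm + Md² gives I = 0.32832 + (3.8)(0.16)² = 0.4256 kg m².
Total I = 0.89408 + 0.3868 + 0.4483 + 0.4256 = 2.1548 kg m².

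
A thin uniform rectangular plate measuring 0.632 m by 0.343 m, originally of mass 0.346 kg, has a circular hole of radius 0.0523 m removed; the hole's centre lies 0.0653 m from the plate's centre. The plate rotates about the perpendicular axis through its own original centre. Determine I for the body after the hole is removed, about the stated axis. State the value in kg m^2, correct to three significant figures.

Unpierced body about its centre: I₀ = (1/12)M(a²+b²) = (1/12)(0.346)[(0.632)² + (0.343)²] = 0.014909 kg m^2.
The removed disk has mass m = M·πr²/(ab) = (0.346)·π(0.0523)²/(0.632·0.343) = 0.013716 kg (same uniform areal density).
Its moment of inertia about the rotation axis (parallel-axis theorem): I_hole = (1/2)mr² + md² = (1/2)(0.013716)(0.0523)² + (0.013716)(0.0653)² = 7.7243e-05 kg m^2.
Treating the hole as negative mass, I = I₀ − I_hole = 0.014909 − 7.7243e-05 = 0.014832 kg m^2.

0.0148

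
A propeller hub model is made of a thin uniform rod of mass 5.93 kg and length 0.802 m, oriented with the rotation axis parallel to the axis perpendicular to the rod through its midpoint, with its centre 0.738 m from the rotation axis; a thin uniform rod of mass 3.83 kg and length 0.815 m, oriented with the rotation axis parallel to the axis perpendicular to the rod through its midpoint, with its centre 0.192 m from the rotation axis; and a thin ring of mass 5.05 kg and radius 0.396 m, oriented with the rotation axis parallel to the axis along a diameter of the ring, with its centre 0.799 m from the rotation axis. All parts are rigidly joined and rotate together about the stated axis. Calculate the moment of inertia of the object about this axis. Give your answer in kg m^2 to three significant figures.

Thin rod: I_cm = (1/12)ML² = (1/12)(5.93)(0.802)² = 0.31785 kg m^2; centre at d = 0.738 m, so I = I_cm + Md² gives I = 0.31785 + (5.93)(0.738)² = 3.5476 kg m^2.
Thin rod: I_cm = (1/12)ML² = (1/12)(3.83)(0.815)² = 0.212 kg m^2; centre at d = 0.192 m, so I = I_cm + Md² gives I = 0.212 + (3.83)(0.192)² = 0.35319 kg m^2.
Thin ring: I_cm = (1/2)MR² = (1/2)(5.05)(0.396)² = 0.39596 kg m^2; centre at d = 0.799 m, so I = I_cm + Md² gives I = 0.39596 + (5.05)(0.799)² = 3.6199 kg m^2.
Total I = 3.5476 + 0.35319 + 3.6199 = 7.5207 kg m^2.

7.52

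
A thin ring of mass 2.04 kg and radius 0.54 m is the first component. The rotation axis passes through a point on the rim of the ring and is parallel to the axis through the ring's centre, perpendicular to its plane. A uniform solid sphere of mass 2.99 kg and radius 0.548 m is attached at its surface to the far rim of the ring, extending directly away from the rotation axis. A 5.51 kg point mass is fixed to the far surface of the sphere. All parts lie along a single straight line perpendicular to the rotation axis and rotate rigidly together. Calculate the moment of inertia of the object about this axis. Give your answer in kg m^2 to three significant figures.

35.6

Thin ring: I_cm = MR² = (2.04)(0.54)² = 0.59486 kg m^2; centre at d = 0.54 m, so the parallel axis theorem gives I = 0.59486 + (2.04)(0.54)² = 1.1897 kg m^2.
Solid sphere: I_cm = (2/5)MR² = (2/5)(2.99)(0.548)² = 0.35916 kg m^2; centre at d = 0.54 + 0.54 + 0.548 = 1.628 m, so the parallel axis theorem gives I = 0.35916 + (2.99)(1.628)² = 8.2838 kg m^2.
Point mass: I_cm = 0; centre at d = 0.54 + 0.54 + 0.548 + 0.548 = 2.176 m, so the parallel axis theorem gives I = 0 + (5.51)(2.176)² = 26.09 kg m^2.
Total I = 1.1897 + 8.2838 + 26.09 = 35.563 kg m^2.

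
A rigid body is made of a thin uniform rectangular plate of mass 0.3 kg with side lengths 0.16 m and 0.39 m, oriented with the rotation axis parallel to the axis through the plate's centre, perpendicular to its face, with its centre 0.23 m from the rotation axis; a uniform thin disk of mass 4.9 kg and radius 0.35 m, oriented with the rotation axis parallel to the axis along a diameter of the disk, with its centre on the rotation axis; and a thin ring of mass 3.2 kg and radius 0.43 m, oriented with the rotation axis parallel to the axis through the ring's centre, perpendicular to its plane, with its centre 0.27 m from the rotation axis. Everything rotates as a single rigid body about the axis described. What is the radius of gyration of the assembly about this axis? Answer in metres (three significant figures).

0.344

Rectangular plate: I_cm = (1/12)M(a²+b²) = (1/12)(0.3)[(0.16)² + (0.39)²] = 0.0044425 kg m²; centre at d = 0.23 m, so I = I_cm + Md² gives I = 0.0044425 + (0.3)(0.23)² = 0.020312 kg m².
Thin disk: I_cm = (1/4)MR² = (1/4)(4.9)(0.35)² = 0.15006 kg m²; axis through the centre, so I = 0.15006 kg m².
Thin ring: I_cm = MR² = (3.2)(0.43)² = 0.59168 kg m²; centre at d = 0.27 m, so I = I_cm + Md² gives I = 0.59168 + (3.2)(0.27)² = 0.82496 kg m².
Total I = 0.99534 kg m²; total mass M = 8.4 kg.
k = √(I/M) = √(0.99534/8.4) = 0.34423 m.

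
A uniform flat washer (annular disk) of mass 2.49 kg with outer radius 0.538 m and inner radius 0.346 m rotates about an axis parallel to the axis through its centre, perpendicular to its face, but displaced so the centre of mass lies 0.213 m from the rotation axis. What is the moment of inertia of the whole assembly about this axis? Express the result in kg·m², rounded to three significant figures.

0.622

I_cm = (1/2)M(R²+r²) = (1/2)(2.49)[(0.538)² + (0.346)²] = 0.5094 kg·m²; centre at d = 0.213 m, so I = I_cm + Md² gives I = 0.5094 + (2.49)(0.213)² = 0.62237 kg·m².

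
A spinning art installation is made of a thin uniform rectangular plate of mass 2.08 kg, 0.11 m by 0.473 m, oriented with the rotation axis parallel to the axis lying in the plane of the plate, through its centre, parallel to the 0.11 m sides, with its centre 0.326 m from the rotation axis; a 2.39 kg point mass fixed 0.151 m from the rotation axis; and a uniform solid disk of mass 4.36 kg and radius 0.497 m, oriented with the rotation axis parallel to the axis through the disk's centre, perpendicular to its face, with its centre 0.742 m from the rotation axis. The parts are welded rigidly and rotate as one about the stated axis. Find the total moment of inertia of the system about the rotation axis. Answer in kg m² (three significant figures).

3.25

Rectangular plate: I_cm = (1/12)Mb² = (1/12)(2.08)(0.473)² = 0.03878 kg m²; centre at d = 0.326 m, so I = I_cm + Md² gives I = 0.03878 + (2.08)(0.326)² = 0.25983 kg m².
Point mass: I_cm = 0; centre at d = 0.151 m, so I = I_cm + Md² gives I = 0 + (2.39)(0.151)² = 0.054494 kg m².
Solid disk: I_cm = (1/2)MR² = (1/2)(4.36)(0.497)² = 0.53848 kg m²; centre at d = 0.742 m, so I = I_cm + Md² gives I = 0.53848 + (4.36)(0.742)² = 2.9389 kg m².
Total I = 0.25983 + 0.054494 + 2.9389 = 3.2533 kg m².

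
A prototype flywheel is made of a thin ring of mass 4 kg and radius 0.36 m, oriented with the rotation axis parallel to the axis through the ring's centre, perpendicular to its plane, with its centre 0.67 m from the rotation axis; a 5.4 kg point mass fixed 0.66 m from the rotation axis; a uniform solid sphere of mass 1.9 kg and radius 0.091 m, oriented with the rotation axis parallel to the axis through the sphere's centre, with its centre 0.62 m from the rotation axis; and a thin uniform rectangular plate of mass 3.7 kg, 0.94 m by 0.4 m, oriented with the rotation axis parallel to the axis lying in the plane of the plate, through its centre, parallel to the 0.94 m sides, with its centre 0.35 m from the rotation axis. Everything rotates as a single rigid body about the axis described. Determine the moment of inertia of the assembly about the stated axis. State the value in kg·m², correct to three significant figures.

5.91

Thin ring: I_cm = MR² = (4)(0.36)² = 0.5184 kg·m²; centre at d = 0.67 m, so I = I_cm + Md² gives I = 0.5184 + (4)(0.67)² = 2.314 kg·m².
Point mass: I_cm = 0; centre at d = 0.66 m, so I = I_cm + Md² gives I = 0 + (5.4)(0.66)² = 2.3522 kg·m².
Solid sphere: I_cm = (2/5)MR² = (2/5)(1.9)(0.091)² = 0.0062936 kg·m²; centre at d = 0.62 m, so I = I_cm + Md² gives I = 0.0062936 + (1.9)(0.62)² = 0.73665 kg·m².
Rectangular plate: I_cm = (1/12)Mb² = (1/12)(3.7)(0.4)² = 0.049333 kg·m²; centre at d = 0.35 m, so I = I_cm + Md² gives I = 0.049333 + (3.7)(0.35)² = 0.50258 kg·m².
Total I = 2.314 + 2.3522 + 0.73665 + 0.50258 = 5.9055 kg·m².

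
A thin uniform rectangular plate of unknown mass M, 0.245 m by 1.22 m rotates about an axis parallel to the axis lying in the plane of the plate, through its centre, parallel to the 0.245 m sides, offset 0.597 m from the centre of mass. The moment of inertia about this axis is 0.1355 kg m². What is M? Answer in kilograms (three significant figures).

I = I_cm + Md² = (1/12)Mb² + Md² = M·[0.0833333·(1.22)² + (0.597)²] = M·0.48044.
So M = 0.1355 / 0.48044 = 0.28203 kg.

0.282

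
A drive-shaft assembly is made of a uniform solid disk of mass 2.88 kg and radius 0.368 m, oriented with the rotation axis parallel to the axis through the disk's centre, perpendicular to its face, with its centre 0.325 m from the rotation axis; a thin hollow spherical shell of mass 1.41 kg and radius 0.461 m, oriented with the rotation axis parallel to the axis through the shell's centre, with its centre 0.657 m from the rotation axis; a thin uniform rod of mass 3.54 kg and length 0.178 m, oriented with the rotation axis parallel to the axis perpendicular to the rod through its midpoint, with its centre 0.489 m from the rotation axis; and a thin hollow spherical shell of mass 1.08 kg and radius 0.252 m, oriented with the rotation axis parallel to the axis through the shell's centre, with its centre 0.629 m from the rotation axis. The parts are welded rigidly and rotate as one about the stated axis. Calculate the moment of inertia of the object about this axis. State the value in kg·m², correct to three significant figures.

Solid disk: I_cm = (1/2)MR² = (1/2)(2.88)(0.368)² = 0.19501 kg·m²; centre at d = 0.325 m, so the parallel axis theorem gives I = 0.19501 + (2.88)(0.325)² = 0.49921 kg·m².
Spherical shell: I_cm = (2/3)MR² = (2/3)(1.41)(0.461)² = 0.19977 kg·m²; centre at d = 0.657 m, so the parallel axis theorem gives I = 0.19977 + (1.41)(0.657)² = 0.80839 kg·m².
Thin rod: I_cm = (1/12)ML² = (1/12)(3.54)(0.178)² = 0.0093468 kg·m²; centre at d = 0.489 m, so the parallel axis theorem gives I = 0.0093468 + (3.54)(0.489)² = 0.85584 kg·m².
Spherical shell: I_cm = (2/3)MR² = (2/3)(1.08)(0.252)² = 0.045723 kg·m²; centre at d = 0.629 m, so the parallel axis theorem gives I = 0.045723 + (1.08)(0.629)² = 0.47302 kg·m².
Total I = 0.49921 + 0.80839 + 0.85584 + 0.47302 = 2.6365 kg·m².

2.64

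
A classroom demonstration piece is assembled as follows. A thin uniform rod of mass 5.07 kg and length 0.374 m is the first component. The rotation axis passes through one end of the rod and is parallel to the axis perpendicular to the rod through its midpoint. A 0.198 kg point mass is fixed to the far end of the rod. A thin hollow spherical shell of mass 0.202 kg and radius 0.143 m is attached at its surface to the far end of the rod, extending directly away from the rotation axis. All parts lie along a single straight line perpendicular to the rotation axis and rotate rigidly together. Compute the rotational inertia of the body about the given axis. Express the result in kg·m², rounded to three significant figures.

0.321

Thin rod: I_cm = (1/12)ML² = (1/12)(5.07)(0.374)² = 0.059098 kg·m²; centre at d = 0.187 m, so the parallel axis theorem gives I = 0.059098 + (5.07)(0.187)² = 0.23639 kg·m².
Point mass: I_cm = 0; centre at d = 0.187 + 0.187 = 0.374 m, so the parallel axis theorem gives I = 0 + (0.198)(0.374)² = 0.027695 kg·m².
Spherical shell: I_cm = (2/3)MR² = (2/3)(0.202)(0.143)² = 0.0027538 kg·m²; centre at d = 0.187 + 0.187 + 0.143 = 0.517 m, so the parallel axis theorem gives I = 0.0027538 + (0.202)(0.517)² = 0.056746 kg·m².
Total I = 0.23639 + 0.027695 + 0.056746 = 0.32083 kg·m².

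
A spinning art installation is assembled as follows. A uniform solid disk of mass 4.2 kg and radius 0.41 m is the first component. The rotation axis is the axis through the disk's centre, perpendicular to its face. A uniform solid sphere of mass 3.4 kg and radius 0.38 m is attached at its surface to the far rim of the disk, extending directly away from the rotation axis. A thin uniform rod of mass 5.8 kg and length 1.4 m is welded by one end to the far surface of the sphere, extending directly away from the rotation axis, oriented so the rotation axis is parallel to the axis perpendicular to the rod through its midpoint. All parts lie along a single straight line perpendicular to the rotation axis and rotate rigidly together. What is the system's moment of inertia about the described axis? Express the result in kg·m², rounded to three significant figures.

23.9

Solid disk: I_cm = (1/2)MR² = (1/2)(4.2)(0.41)² = 0.35301 kg·m²; axis through the centre, so I = 0.35301 kg·m².
Solid sphere: I_cm = (2/5)MR² = (2/5)(3.4)(0.38)² = 0.19638 kg·m²; centre at d = 0.41 + 0.38 = 0.79 m, so I = I_cm + Md² gives I = 0.19638 + (3.4)(0.79)² = 2.3183 kg·m².
Thin rod: I_cm = (1/12)ML² = (1/12)(5.8)(1.4)² = 0.94733 kg·m²; centre at d = 0.41 + 0.38 + 0.38 + 0.7 = 1.87 m, so I = I_cm + Md² gives I = 0.94733 + (5.8)(1.87)² = 21.229 kg·m².
Total I = 0.35301 + 2.3183 + 21.229 = 23.901 kg·m².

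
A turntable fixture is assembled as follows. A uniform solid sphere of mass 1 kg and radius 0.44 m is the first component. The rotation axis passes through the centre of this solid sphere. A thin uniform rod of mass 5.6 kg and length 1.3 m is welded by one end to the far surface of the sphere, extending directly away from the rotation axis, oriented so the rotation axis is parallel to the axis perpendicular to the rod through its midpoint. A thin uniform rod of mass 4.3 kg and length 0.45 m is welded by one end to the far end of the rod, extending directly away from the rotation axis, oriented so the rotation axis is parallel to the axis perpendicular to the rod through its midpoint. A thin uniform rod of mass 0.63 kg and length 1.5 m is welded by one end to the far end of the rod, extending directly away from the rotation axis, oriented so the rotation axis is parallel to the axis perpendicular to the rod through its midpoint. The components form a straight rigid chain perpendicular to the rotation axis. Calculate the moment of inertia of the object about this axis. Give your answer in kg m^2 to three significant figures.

Solid sphere: I_cm = (2/5)MR² = (2/5)(1)(0.44)² = 0.07744 kg m^2; axis through the centre, so I = 0.07744 kg m^2.
Thin rod: I_cm = (1/12)ML² = (1/12)(5.6)(1.3)² = 0.78867 kg m^2; centre at d = 0.44 + 0.65 = 1.09 m, so the parallel axis theorem gives I = 0.78867 + (5.6)(1.09)² = 7.442 kg m^2.
Thin rod: I_cm = (1/12)ML² = (1/12)(4.3)(0.45)² = 0.072562 kg m^2; centre at d = 0.44 + 0.65 + 0.65 + 0.225 = 1.965 m, so the parallel axis theorem gives I = 0.072562 + (4.3)(1.965)² = 16.676 kg m^2.
Thin rod: I_cm = (1/12)ML² = (1/12)(0.63)(1.5)² = 0.11812 kg m^2; centre at d = 0.44 + 0.65 + 0.65 + 0.225 + 0.225 + 0.75 = 2.94 m, so the parallel axis theorem gives I = 0.11812 + (0.63)(2.94)² = 5.5636 kg m^2.
Total I = 0.07744 + 7.442 + 16.676 + 5.5636 = 29.759 kg m^2.

29.8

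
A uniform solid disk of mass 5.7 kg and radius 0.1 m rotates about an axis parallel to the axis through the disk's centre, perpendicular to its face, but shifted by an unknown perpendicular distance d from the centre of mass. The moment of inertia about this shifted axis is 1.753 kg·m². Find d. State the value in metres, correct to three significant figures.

About the centre-of-mass axis, I_cm = (1/2)MR² = (1/2)(5.7)(0.1)² = 0.0285 kg·m².
Parallel axis theorem: I = I_cm + Md², so Md² = 1.753 − 0.0285 = 1.7245 kg·m².
d = √(1.7245 / 5.7) = 0.55004 m.

0.550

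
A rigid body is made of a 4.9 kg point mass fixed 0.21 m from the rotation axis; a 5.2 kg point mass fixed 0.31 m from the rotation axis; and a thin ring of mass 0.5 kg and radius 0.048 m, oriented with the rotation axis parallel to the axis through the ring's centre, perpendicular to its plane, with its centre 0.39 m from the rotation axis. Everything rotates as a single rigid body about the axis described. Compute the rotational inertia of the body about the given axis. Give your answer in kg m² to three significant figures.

0.793

Point mass: I_cm = 0; centre at d = 0.21 m, so the parallel axis theorem gives I = 0 + (4.9)(0.21)² = 0.21609 kg m².
Point mass: I_cm = 0; centre at d = 0.31 m, so the parallel axis theorem gives I = 0 + (5.2)(0.31)² = 0.49972 kg m².
Thin ring: I_cm = MR² = (0.5)(0.048)² = 0.001152 kg m²; centre at d = 0.39 m, so the parallel axis theorem gives I = 0.001152 + (0.5)(0.39)² = 0.077202 kg m².
Total I = 0.21609 + 0.49972 + 0.077202 = 0.79301 kg m².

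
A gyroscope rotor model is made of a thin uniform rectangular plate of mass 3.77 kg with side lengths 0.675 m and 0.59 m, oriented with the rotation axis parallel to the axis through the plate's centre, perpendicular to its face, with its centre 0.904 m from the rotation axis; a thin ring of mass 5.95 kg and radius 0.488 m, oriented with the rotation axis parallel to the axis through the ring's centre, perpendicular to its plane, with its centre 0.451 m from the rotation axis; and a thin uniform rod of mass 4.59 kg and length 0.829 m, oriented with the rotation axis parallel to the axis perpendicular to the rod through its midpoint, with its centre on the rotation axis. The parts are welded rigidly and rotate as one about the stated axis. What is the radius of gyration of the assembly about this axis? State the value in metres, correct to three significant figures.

Rectangular plate: I_cm = (1/12)M(a²+b²) = (1/12)(3.77)[(0.675)² + (0.59)²] = 0.2525 kg m^2; centre at d = 0.904 m, so the parallel axis theorem gives I = 0.2525 + (3.77)(0.904)² = 3.3334 kg m^2.
Thin ring: I_cm = MR² = (5.95)(0.488)² = 1.417 kg m^2; centre at d = 0.451 m, so the parallel axis theorem gives I = 1.417 + (5.95)(0.451)² = 2.6272 kg m^2.
Thin rod: I_cm = (1/12)ML² = (1/12)(4.59)(0.829)² = 0.26287 kg m^2; axis through the centre, so I = 0.26287 kg m^2.
Total I = 6.2235 kg m^2; total mass M = 14.31 kg.
k = √(I/M) = √(6.2235/14.31) = 0.65947 m.

0.659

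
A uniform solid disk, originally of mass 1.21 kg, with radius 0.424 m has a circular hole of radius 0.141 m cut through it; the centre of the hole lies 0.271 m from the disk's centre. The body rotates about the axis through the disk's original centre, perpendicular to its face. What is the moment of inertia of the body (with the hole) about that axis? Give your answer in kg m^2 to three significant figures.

Unpierced body about its centre: I₀ = (1/2)MR² = (1/2)(1.21)(0.424)² = 0.10876 kg m^2.
The removed disk has mass m = M·(r/R)² = (1.21)(0.141/0.424)² = 0.13381 kg (same uniform areal density).
Its moment of inertia about the rotation axis (parallel-axis theorem): I_hole = (1/2)mr² + md² = (1/2)(0.13381)(0.141)² + (0.13381)(0.271)² = 0.011157 kg m^2.
Treating the hole as negative mass, I = I₀ − I_hole = 0.10876 − 0.011157 = 0.097607 kg m^2.

0.0976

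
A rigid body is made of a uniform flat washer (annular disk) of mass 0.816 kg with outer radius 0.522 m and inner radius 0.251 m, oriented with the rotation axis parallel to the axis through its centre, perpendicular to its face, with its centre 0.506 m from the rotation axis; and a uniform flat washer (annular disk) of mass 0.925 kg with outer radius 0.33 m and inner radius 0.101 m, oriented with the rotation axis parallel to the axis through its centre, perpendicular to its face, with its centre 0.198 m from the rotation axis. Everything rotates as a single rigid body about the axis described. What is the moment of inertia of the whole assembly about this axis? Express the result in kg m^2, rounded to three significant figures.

Annular disk: I_cm = (1/2)M(R²+r²) = (1/2)(0.816)[(0.522)² + (0.251)²] = 0.13688 kg m^2; centre at d = 0.506 m, so I = I_cm + Md² gives I = 0.13688 + (0.816)(0.506)² = 0.3458 kg m^2.
Annular disk: I_cm = (1/2)M(R²+r²) = (1/2)(0.925)[(0.33)² + (0.101)²] = 0.055084 kg m^2; centre at d = 0.198 m, so I = I_cm + Md² gives I = 0.055084 + (0.925)(0.198)² = 0.091348 kg m^2.
Total I = 0.3458 + 0.091348 = 0.43715 kg m^2.

0.437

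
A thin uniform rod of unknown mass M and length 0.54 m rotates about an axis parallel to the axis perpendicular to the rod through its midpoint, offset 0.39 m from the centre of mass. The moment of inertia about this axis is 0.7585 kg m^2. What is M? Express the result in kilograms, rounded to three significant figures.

4.30

I = I_cm + Md² = (1/12)ML² + Md² = M·[0.0833333·(0.54)² + (0.39)²] = M·0.1764.
So M = 0.7585 / 0.1764 = 4.2999 kg.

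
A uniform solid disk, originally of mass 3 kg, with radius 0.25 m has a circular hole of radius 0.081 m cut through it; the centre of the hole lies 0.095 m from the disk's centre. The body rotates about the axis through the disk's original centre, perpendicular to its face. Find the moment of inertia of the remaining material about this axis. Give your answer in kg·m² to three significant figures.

0.0899

Unpierced body about its centre: I₀ = (1/2)MR² = (1/2)(3)(0.25)² = 0.09375 kg·m².
The removed disk has mass m = M·(r/R)² = (3)(0.081/0.25)² = 0.31493 kg (same uniform areal density).
Its moment of inertia about the rotation axis (parallel-axis theorem): I_hole = (1/2)mr² + md² = (1/2)(0.31493)(0.081)² + (0.31493)(0.095)² = 0.0038753 kg·m².
Treating the hole as negative mass, I = I₀ − I_hole = 0.09375 − 0.0038753 = 0.089875 kg·m².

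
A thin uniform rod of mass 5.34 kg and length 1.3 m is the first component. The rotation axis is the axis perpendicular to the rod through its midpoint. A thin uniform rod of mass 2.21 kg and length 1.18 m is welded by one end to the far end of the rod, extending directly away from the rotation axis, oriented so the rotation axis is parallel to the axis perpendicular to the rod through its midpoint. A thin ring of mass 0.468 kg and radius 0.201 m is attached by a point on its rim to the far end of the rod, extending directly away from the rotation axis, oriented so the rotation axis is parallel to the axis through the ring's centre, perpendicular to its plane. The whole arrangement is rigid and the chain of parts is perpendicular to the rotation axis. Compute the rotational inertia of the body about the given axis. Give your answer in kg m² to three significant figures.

6.36

Thin rod: I_cm = (1/12)ML² = (1/12)(5.34)(1.3)² = 0.75205 kg m²; axis through the centre, so I = 0.75205 kg m².
Thin rod: I_cm = (1/12)ML² = (1/12)(2.21)(1.18)² = 0.25643 kg m²; centre at d = 0.65 + 0.59 = 1.24 m, so the parallel axis theorem gives I = 0.25643 + (2.21)(1.24)² = 3.6545 kg m².
Thin ring: I_cm = MR² = (0.468)(0.201)² = 0.018908 kg m²; centre at d = 0.65 + 0.59 + 0.59 + 0.201 = 2.031 m, so the parallel axis theorem gives I = 0.018908 + (0.468)(2.031)² = 1.9494 kg m².
Total I = 0.75205 + 3.6545 + 1.9494 = 6.356 kg m².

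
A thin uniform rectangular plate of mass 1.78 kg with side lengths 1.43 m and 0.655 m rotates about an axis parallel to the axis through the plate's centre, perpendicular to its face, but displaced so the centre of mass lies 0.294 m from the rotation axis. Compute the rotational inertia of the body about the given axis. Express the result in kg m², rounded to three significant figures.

I_cm = (1/12)M(a²+b²) = (1/12)(1.78)[(1.43)² + (0.655)²] = 0.36697 kg m²; centre at d = 0.294 m, so the parallel axis theorem gives I = 0.36697 + (1.78)(0.294)² = 0.52082 kg m².

0.521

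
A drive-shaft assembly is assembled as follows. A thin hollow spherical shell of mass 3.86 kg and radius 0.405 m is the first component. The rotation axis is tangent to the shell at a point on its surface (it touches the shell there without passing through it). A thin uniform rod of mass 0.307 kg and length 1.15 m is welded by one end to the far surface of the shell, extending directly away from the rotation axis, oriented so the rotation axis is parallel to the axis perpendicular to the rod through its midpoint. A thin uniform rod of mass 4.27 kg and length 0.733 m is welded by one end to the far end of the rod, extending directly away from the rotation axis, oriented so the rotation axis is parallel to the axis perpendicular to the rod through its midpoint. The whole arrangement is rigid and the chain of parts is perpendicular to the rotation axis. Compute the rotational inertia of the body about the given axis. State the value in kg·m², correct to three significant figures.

Spherical shell: I_cm = (2/3)MR² = (2/3)(3.86)(0.405)² = 0.42209 kg·m²; centre at d = 0.405 m, so the parallel axis theorem gives I = 0.42209 + (3.86)(0.405)² = 1.0552 kg·m².
Thin rod: I_cm = (1/12)ML² = (1/12)(0.307)(1.15)² = 0.033834 kg·m²; centre at d = 0.405 + 0.405 + 0.575 = 1.385 m, so the parallel axis theorem gives I = 0.033834 + (0.307)(1.385)² = 0.62273 kg·m².
Thin rod: I_cm = (1/12)ML² = (1/12)(4.27)(0.733)² = 0.19119 kg·m²; centre at d = 0.405 + 0.405 + 0.575 + 0.575 + 0.3665 = 2.3265 m, so the parallel axis theorem gives I = 0.19119 + (4.27)(2.3265)² = 23.303 kg·m².
Total I = 1.0552 + 0.62273 + 23.303 = 24.981 kg·m².

25.0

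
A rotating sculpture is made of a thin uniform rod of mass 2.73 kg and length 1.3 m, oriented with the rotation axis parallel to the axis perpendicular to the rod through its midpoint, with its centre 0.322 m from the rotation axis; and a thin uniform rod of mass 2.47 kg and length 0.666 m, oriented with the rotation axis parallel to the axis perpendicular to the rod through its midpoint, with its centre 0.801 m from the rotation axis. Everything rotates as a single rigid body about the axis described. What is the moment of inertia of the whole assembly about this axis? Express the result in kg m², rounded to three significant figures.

Thin rod: I_cm = (1/12)ML² = (1/12)(2.73)(1.3)² = 0.38448 kg m²; centre at d = 0.322 m, so I = I_cm + Md² gives I = 0.38448 + (2.73)(0.322)² = 0.66753 kg m².
Thin rod: I_cm = (1/12)ML² = (1/12)(2.47)(0.666)² = 0.091299 kg m²; centre at d = 0.801 m, so I = I_cm + Md² gives I = 0.091299 + (2.47)(0.801)² = 1.6761 kg m².
Total I = 0.66753 + 1.6761 = 2.3436 kg m².

2.34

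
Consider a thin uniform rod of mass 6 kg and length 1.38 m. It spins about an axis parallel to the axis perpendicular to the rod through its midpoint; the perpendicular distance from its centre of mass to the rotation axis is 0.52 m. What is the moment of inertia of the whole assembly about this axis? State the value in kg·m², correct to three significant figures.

2.57

I_cm = (1/12)ML² = (1/12)(6)(1.38)² = 0.9522 kg·m²; centre at d = 0.52 m, so the parallel axis theorem gives I = 0.9522 + (6)(0.52)² = 2.5746 kg·m².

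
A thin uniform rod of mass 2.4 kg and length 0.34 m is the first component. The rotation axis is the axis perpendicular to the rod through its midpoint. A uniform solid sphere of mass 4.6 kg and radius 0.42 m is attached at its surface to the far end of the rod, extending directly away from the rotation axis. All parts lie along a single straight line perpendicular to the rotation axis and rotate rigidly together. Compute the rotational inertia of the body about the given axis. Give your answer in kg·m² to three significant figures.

1.95

Thin rod: I_cm = (1/12)ML² = (1/12)(2.4)(0.34)² = 0.02312 kg·m²; axis through the centre, so I = 0.02312 kg·m².
Solid sphere: I_cm = (2/5)MR² = (2/5)(4.6)(0.42)² = 0.32458 kg·m²; centre at d = 0.17 + 0.42 = 0.59 m, so I = I_cm + Md² gives I = 0.32458 + (4.6)(0.59)² = 1.9258 kg·m².
Total I = 0.02312 + 1.9258 = 1.949 kg·m².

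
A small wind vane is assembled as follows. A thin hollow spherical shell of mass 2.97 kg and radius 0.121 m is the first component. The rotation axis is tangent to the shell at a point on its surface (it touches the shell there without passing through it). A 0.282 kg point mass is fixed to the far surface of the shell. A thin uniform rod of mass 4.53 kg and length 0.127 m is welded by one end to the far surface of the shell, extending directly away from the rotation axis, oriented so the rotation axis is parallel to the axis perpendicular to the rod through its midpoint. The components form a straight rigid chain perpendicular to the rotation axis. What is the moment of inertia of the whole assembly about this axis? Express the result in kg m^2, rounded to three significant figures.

0.518

Spherical shell: I_cm = (2/3)MR² = (2/3)(2.97)(0.121)² = 0.028989 kg m^2; centre at d = 0.121 m, so I = I_cm + Md² gives I = 0.028989 + (2.97)(0.121)² = 0.072473 kg m^2.
Point mass: I_cm = 0; centre at d = 0.121 + 0.121 = 0.242 m, so I = I_cm + Md² gives I = 0 + (0.282)(0.242)² = 0.016515 kg m^2.
Thin rod: I_cm = (1/12)ML² = (1/12)(4.53)(0.127)² = 0.0060887 kg m^2; centre at d = 0.121 + 0.121 + 0.0635 = 0.3055 m, so I = I_cm + Md² gives I = 0.0060887 + (4.53)(0.3055)² = 0.42887 kg m^2.
Total I = 0.072473 + 0.016515 + 0.42887 = 0.51786 kg m^2.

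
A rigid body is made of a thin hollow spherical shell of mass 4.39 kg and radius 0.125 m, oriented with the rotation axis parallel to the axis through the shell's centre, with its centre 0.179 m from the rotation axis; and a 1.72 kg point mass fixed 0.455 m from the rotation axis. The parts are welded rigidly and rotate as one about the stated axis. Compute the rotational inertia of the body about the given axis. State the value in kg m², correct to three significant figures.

Spherical shell: I_cm = (2/3)MR² = (2/3)(4.39)(0.125)² = 0.045729 kg m²; centre at d = 0.179 m, so I = I_cm + Md² gives I = 0.045729 + (4.39)(0.179)² = 0.18639 kg m².
Point mass: I_cm = 0; centre at d = 0.455 m, so I = I_cm + Md² gives I = 0 + (1.72)(0.455)² = 0.35608 kg m².
Total I = 0.18639 + 0.35608 = 0.54247 kg m².

0.542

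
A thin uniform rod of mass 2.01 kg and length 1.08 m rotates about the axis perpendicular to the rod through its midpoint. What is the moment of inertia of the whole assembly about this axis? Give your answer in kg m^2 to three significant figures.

I_cm = (1/12)ML² = (1/12)(2.01)(1.08)² = 0.19537 kg m^2; axis through the centre, so I = 0.19537 kg m^2.

0.195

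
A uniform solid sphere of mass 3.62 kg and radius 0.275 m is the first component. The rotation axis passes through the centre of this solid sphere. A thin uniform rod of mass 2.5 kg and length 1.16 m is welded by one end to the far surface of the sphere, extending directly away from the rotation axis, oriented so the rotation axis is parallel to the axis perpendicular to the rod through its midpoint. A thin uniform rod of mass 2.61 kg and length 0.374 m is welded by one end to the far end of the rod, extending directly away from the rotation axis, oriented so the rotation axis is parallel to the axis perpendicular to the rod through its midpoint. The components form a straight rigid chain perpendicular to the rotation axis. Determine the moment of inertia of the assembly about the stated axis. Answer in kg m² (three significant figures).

Solid sphere: I_cm = (2/5)MR² = (2/5)(3.62)(0.275)² = 0.10951 kg m²; axis through the centre, so I = 0.10951 kg m².
Thin rod: I_cm = (1/12)ML² = (1/12)(2.5)(1.16)² = 0.28033 kg m²; centre at d = 0.275 + 0.58 = 0.855 m, so the parallel axis theorem gives I = 0.28033 + (2.5)(0.855)² = 2.1079 kg m².
Thin rod: I_cm = (1/12)ML² = (1/12)(2.61)(0.374)² = 0.030423 kg m²; centre at d = 0.275 + 0.58 + 0.58 + 0.187 = 1.622 m, so the parallel axis theorem gives I = 0.030423 + (2.61)(1.622)² = 6.897 kg m².
Total I = 0.10951 + 2.1079 + 6.897 = 9.1144 kg m².

9.11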